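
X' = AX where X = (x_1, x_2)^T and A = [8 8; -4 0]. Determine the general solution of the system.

Coefficient matrix A = [[8, 8], [-4, 0]].
Characteristic polynomial det(A - λI) = λ^2 - 8λ + 32 = 0.
Eigenvalues λ = 4 ± 4i (complex conjugate pair).
For λ=4+4i: an eigenvector is (1,0) - i(1,-1) = (1 - i, 0 + i).
A real fundamental pair from Re and Im of e^((4+4i)t)v: X_1 = e^(4t)(cos(4t)·(1,0) + sin(4t)·(1,-1)), X_2 = e^(4t)(sin(4t)·(1,0) - cos(4t)·(1,-1)).
General solution: C_1X_1 + C_2X_2.

x_1(t) = C_1e^(4t)sin(4t) + C_1e^(4t)cos(4t) + C_2e^(4t)sin(4t) - C_2e^(4t)cos(4t), x_2(t) = -C_1e^(4t)sin(4t) + C_2e^(4t)cos(4t)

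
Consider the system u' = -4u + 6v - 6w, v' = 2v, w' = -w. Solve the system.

Coefficient matrix A = [[-4, 6, -6], [0, 2, 0], [0, 0, -1]].
det(A - λI) = 0 gives eigenvalues λ = -4, -1, 2.
For λ=-4: eigenvector (1,0,0).
For λ=-1: eigenvector (-2,0,1).
For λ=2: eigenvector (1,1,0).
General solution: K_1e^(-4t)(1,0,0) + K_2e^(-t)(-2,0,1) + K_3e^(2t)(1,1,0).

u(t) = K_1e^(-4t) - 2K_2e^(-t) + K_3e^(2t), v(t) = K_3e^(2t), w(t) = K_2e^(-t)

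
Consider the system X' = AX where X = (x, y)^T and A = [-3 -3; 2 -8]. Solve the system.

x(t) = -3K_1e^(-5t) - K_2e^(-6t), y(t) = -2K_1e^(-5t) - K_2e^(-6t)

Coefficient matrix A = [[-3, -3], [2, -8]].
Characteristic polynomial det(A - λI) = λ^2 + 11λ + 30 = 0.
Eigenvalues λ = -5, -6.
For λ=-5: (A-λI) row 1 is [2, -3], so an eigenvector is (-3, -2).
For λ=-6: (A-λI) row 1 is [3, -3], so an eigenvector is (-1, -1).
General solution: K_1e^(-5t)(-3,-2) + K_2e^(-6t)(-1,-1).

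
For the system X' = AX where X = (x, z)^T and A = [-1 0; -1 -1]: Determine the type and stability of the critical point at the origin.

stable improper node

A = [[-1,0],[-1,-1]]; det(A-λI) = λ^2 + 2λ + 1.
repeated λ = -1 with a single eigenvector.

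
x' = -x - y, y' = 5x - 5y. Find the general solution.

x(t) = K_1e^(-3t)cos(t) + K_2e^(-3t)sin(t), y(t) = K_1e^(-3t)sin(t) + 2K_1e^(-3t)cos(t) + 2K_2e^(-3t)sin(t) - K_2e^(-3t)cos(t)

Coefficient matrix A = [[-1, -1], [5, -5]].
Characteristic polynomial det(A - λI) = λ^2 + 6λ + 10 = 0.
Eigenvalues λ = -3 ± i (complex conjugate pair).
For λ=-3+i: an eigenvector is (1,2) - i(0,1) = (1, 2 - i).
A real fundamental pair from Re and Im of e^((-3+i)t)v: X_1 = e^(-3t)(cos(t)·(1,2) + sin(t)·(0,1)), X_2 = e^(-3t)(sin(t)·(1,2) - cos(t)·(0,1)).
General solution: K_1X_1 + K_2X_2.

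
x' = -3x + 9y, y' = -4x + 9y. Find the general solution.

x(t) = -3C_1e^(3t) - 3C_2te^(3t) + 2C_2e^(3t), y(t) = -2C_1e^(3t) - 2C_2te^(3t) + C_2e^(3t)

Coefficient matrix A = [[-3, 9], [-4, 9]].
Characteristic polynomial det(A - λI) = λ^2 - 6λ + 9 = 0.
Single eigenvalue λ = 3 with algebraic multiplicity 2.
Eigenvector v = (-3,-2); generalized eigenvector w with (A-λI)w=v is (2,1).
General solution: e^(3t)[C_1·v + C_2·(t·v + w)].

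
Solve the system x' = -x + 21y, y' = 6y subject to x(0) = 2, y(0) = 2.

Coefficient matrix A = [[-1, 21], [0, 6]].
Characteristic polynomial det(A - λI) = λ^2 - 5λ - 6 = 0.
Eigenvalues λ = -1, 6.
For λ=-1: (A-λI) row 1 is [0, 21], so an eigenvector is (1, 0).
For λ=6: (A-λI) row 1 is [-7, 21], so an eigenvector is (-3, -1).
General solution: C_1e^(-t)(1,0) + C_2e^(6t)(-3,-1).
Applying x(0)=2, y(0)=2 gives C_1=-4, C_2=-2.

x(t) = 6e^(6t) - 4e^(-t), y(t) = 2e^(6t)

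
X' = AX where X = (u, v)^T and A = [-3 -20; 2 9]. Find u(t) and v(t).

u(t) = 3c_1e^(3t)sin(2t) - c_1e^(3t)cos(2t) - c_2e^(3t)sin(2t) - 3c_2e^(3t)cos(2t), v(t) = -c_1e^(3t)sin(2t) + c_2e^(3t)cos(2t)

Coefficient matrix A = [[-3, -20], [2, 9]].
Characteristic polynomial det(A - λI) = λ^2 - 6λ + 13 = 0.
Eigenvalues λ = 3 ± 2i (complex conjugate pair).
For λ=3+2i: an eigenvector is (-1,0) - i(3,-1) = (-1 - 3i, 0 + i).
A real fundamental pair from Re and Im of e^((3+2i)t)v: X_1 = e^(3t)(cos(2t)·(-1,0) + sin(2t)·(3,-1)), X_2 = e^(3t)(sin(2t)·(-1,0) - cos(2t)·(3,-1)).
General solution: c_1X_1 + c_2X_2.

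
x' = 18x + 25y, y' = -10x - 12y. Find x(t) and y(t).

Coefficient matrix A = [[18, 25], [-10, -12]].
Characteristic polynomial det(A - λI) = λ^2 - 6λ + 34 = 0.
Eigenvalues λ = 3 ± 5i (complex conjugate pair).
For λ=3+5i: an eigenvector is (-2,1) - i(-1,1) = (-2 + i, 1 - i).
A real fundamental pair from Re and Im of e^((3+5i)t)v: X_1 = e^(3t)(cos(5t)·(-2,1) + sin(5t)·(-1,1)), X_2 = e^(3t)(sin(5t)·(-2,1) - cos(5t)·(-1,1)).
General solution: K_1X_1 + K_2X_2.

x(t) = -K_1e^(3t)sin(5t) - 2K_1e^(3t)cos(5t) - 2K_2e^(3t)sin(5t) + K_2e^(3t)cos(5t), y(t) = K_1e^(3t)sin(5t) + K_1e^(3t)cos(5t) + K_2e^(3t)sin(5t) - K_2e^(3t)cos(5t)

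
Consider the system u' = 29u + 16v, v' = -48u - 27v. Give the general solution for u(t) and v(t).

u(t) = c_1e^(-3t) - 2c_2e^(5t), v(t) = -2c_1e^(-3t) + 3c_2e^(5t)

Coefficient matrix A = [[29, 16], [-48, -27]].
Characteristic polynomial det(A - λI) = λ^2 - 2λ - 15 = 0.
Eigenvalues λ = -3, 5.
For λ=-3: (A-λI) row 1 is [32, 16], so an eigenvector is (1, -2).
For λ=5: (A-λI) row 1 is [24, 16], so an eigenvector is (-2, 3).
General solution: c_1e^(-3t)(1,-2) + c_2e^(5t)(-2,3).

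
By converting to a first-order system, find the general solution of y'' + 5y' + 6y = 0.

Let x_1 = y, x_2 = y'. Then x_1' = x_2 and x_2' = -6x_1 - 5x_2.
A = [[0,1],[-6,-5]]; det(A-λI) = λ^2 + 5λ + 6.
Eigenvalues λ = -2, -3 with eigenvectors (1,-2), (1,-3).

y(t) = c_1e^(-2t) + c_2e^(-3t)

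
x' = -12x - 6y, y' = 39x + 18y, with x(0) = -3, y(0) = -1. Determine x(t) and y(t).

Coefficient matrix A = [[-12, -6], [39, 18]].
Characteristic polynomial det(A - λI) = λ^2 - 6λ + 18 = 0.
Eigenvalues λ = 3 ± 3i (complex conjugate pair).
For λ=3+3i: an eigenvector is (1,-3) - i(1,-2) = (1 - i, -3 + 2i).
A real fundamental pair from Re and Im of e^((3+3i)t)v: X_1 = e^(3t)(cos(3t)·(1,-3) + sin(3t)·(1,-2)), X_2 = e^(3t)(sin(3t)·(1,-3) - cos(3t)·(1,-2)).
General solution: K_1X_1 + K_2X_2.
Applying x(0)=-3, y(0)=-1 gives K_1=7, K_2=10.

x(t) = 17e^(3t)sin(3t) - 3e^(3t)cos(3t), y(t) = -44e^(3t)sin(3t) - e^(3t)cos(3t)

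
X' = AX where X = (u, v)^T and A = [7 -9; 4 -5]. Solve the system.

u(t) = 3K_1e^(t) + 3K_2te^(t) + 2K_2e^(t), v(t) = 2K_1e^(t) + 2K_2te^(t) + K_2e^(t)

Coefficient matrix A = [[7, -9], [4, -5]].
Characteristic polynomial det(A - λI) = λ^2 - 2λ + 1 = 0.
Single eigenvalue λ = 1 with algebraic multiplicity 2.
Eigenvector v = (3,2); generalized eigenvector w with (A-λI)w=v is (2,1).
General solution: e^(t)[K_1·v + K_2·(t·v + w)].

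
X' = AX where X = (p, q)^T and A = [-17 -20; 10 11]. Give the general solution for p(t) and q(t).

p(t) = -C_1e^(-3t)sin(2t) + 3C_1e^(-3t)cos(2t) + 3C_2e^(-3t)sin(2t) + C_2e^(-3t)cos(2t), q(t) = C_1e^(-3t)sin(2t) - 2C_1e^(-3t)cos(2t) - 2C_2e^(-3t)sin(2t) - C_2e^(-3t)cos(2t)

Coefficient matrix A = [[-17, -20], [10, 11]].
Characteristic polynomial det(A - λI) = λ^2 + 6λ + 13 = 0.
Eigenvalues λ = -3 ± 2i (complex conjugate pair).
For λ=-3+2i: an eigenvector is (3,-2) - i(-1,1) = (3 + i, -2 - i).
A real fundamental pair from Re and Im of e^((-3+2i)t)v: X_1 = e^(-3t)(cos(2t)·(3,-2) + sin(2t)·(-1,1)), X_2 = e^(-3t)(sin(2t)·(3,-2) - cos(2t)·(-1,1)).
General solution: C_1X_1 + C_2X_2.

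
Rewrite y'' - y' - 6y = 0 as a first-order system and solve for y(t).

y(t) = c_1e^(3t) + c_2e^(-2t)

Let x_1 = y, x_2 = y'. Then x_1' = x_2 and x_2' = 6x_1 + x_2.
A = [[0,1],[6,1]]; det(A-λI) = λ^2 - λ - 6.
Eigenvalues λ = 3, -2 with eigenvectors (1,3), (1,-2).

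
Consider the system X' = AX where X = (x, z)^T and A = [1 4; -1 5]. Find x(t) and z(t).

Coefficient matrix A = [[1, 4], [-1, 5]].
Characteristic polynomial det(A - λI) = λ^2 - 6λ + 9 = 0.
Single eigenvalue λ = 3 with algebraic multiplicity 2.
Eigenvector v = (2,1); generalized eigenvector w with (A-λI)w=v is (-1,0).
General solution: e^(3t)[K_1·v + K_2·(t·v + w)].

x(t) = 2K_1e^(3t) + 2K_2te^(3t) - K_2e^(3t), z(t) = K_1e^(3t) + K_2te^(3t)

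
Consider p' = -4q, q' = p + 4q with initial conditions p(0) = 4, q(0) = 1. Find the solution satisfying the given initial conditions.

Coefficient matrix A = [[0, -4], [1, 4]].
Characteristic polynomial det(A - λI) = λ^2 - 4λ + 4 = 0.
Single eigenvalue λ = 2 with algebraic multiplicity 2.
Eigenvector v = (-2,1); generalized eigenvector w with (A-λI)w=v is (3,-1).
General solution: e^(2t)[K_1·v + K_2·(t·v + w)].
Applying p(0)=4, q(0)=1 gives K_1=7, K_2=6.

p(t) = -12te^(2t) + 4e^(2t), q(t) = 6te^(2t) + e^(2t)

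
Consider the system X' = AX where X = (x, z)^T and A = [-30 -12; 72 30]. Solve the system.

Coefficient matrix A = [[-30, -12], [72, 30]].
Characteristic polynomial det(A - λI) = λ^2 - 36 = 0.
Eigenvalues λ = -6, 6.
For λ=-6: (A-λI) row 1 is [-24, -12], so an eigenvector is (-1, 2).
For λ=6: (A-λI) row 1 is [-36, -12], so an eigenvector is (-1, 3).
General solution: C_1e^(-6t)(-1,2) + C_2e^(6t)(-1,3).

x(t) = -C_1e^(-6t) - C_2e^(6t), z(t) = 2C_1e^(-6t) + 3C_2e^(6t)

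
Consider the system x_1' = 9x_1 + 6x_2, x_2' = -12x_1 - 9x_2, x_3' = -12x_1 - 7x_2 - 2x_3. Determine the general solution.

x_1(t) = -C_2e^(-3t) + C_3e^(3t), x_2(t) = 2C_2e^(-3t) - C_3e^(3t), x_3(t) = C_1e^(-2t) + 2C_2e^(-3t) - C_3e^(3t)

Coefficient matrix A = [[9, 6, 0], [-12, -9, 0], [-12, -7, -2]].
det(A - λI) = 0 gives eigenvalues λ = -2, -3, 3.
For λ=-2: eigenvector (0,0,1).
For λ=-3: eigenvector (-1,2,2).
For λ=3: eigenvector (1,-1,-1).
General solution: C_1e^(-2t)(0,0,1) + C_2e^(-3t)(-1,2,2) + C_3e^(3t)(1,-1,-1).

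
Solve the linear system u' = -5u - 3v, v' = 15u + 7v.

u(t) = c_1e^(t)cos(3t) + c_2e^(t)sin(3t), v(t) = c_1e^(t)sin(3t) - 2c_1e^(t)cos(3t) - 2c_2e^(t)sin(3t) - c_2e^(t)cos(3t)

Coefficient matrix A = [[-5, -3], [15, 7]].
Characteristic polynomial det(A - λI) = λ^2 - 2λ + 10 = 0.
Eigenvalues λ = 1 ± 3i (complex conjugate pair).
For λ=1+3i: an eigenvector is (1,-2) - i(0,1) = (1, -2 - i).
A real fundamental pair from Re and Im of e^((1+3i)t)v: X_1 = e^(t)(cos(3t)·(1,-2) + sin(3t)·(0,1)), X_2 = e^(t)(sin(3t)·(1,-2) - cos(3t)·(0,1)).
General solution: c_1X_1 + c_2X_2.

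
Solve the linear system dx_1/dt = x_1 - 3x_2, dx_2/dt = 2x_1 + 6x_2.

Coefficient matrix A = [[1, -3], [2, 6]].
Characteristic polynomial det(A - λI) = λ^2 - 7λ + 12 = 0.
Eigenvalues λ = 4, 3.
For λ=4: (A-λI) row 1 is [-3, -3], so an eigenvector is (-1, 1).
For λ=3: (A-λI) row 1 is [-2, -3], so an eigenvector is (3, -2).
General solution: c_1e^(4t)(-1,1) + c_2e^(3t)(3,-2).

x_1(t) = -c_1e^(4t) + 3c_2e^(3t), x_2(t) = c_1e^(4t) - 2c_2e^(3t)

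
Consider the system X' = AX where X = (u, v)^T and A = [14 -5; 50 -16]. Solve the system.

u(t) = -K_1e^(-t)cos(5t) - K_2e^(-t)sin(5t), v(t) = -K_1e^(-t)sin(5t) - 3K_1e^(-t)cos(5t) - 3K_2e^(-t)sin(5t) + K_2e^(-t)cos(5t)

Coefficient matrix A = [[14, -5], [50, -16]].
Characteristic polynomial det(A - λI) = λ^2 + 2λ + 26 = 0.
Eigenvalues λ = -1 ± 5i (complex conjugate pair).
For λ=-1+5i: an eigenvector is (-1,-3) - i(0,-1) = (-1, -3 + i).
A real fundamental pair from Re and Im of e^((-1+5i)t)v: X_1 = e^(-t)(cos(5t)·(-1,-3) + sin(5t)·(0,-1)), X_2 = e^(-t)(sin(5t)·(-1,-3) - cos(5t)·(0,-1)).
General solution: K_1X_1 + K_2X_2.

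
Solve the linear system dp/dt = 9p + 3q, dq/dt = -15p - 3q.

p(t) = -c_1e^(3t)sin(3t) + c_2e^(3t)cos(3t), q(t) = 2c_1e^(3t)sin(3t) - c_1e^(3t)cos(3t) - c_2e^(3t)sin(3t) - 2c_2e^(3t)cos(3t)

Coefficient matrix A = [[9, 3], [-15, -3]].
Characteristic polynomial det(A - λI) = λ^2 - 6λ + 18 = 0.
Eigenvalues λ = 3 ± 3i (complex conjugate pair).
For λ=3+3i: an eigenvector is (0,-1) - i(-1,2) = (0 + i, -1 - 2i).
A real fundamental pair from Re and Im of e^((3+3i)t)v: X_1 = e^(3t)(cos(3t)·(0,-1) + sin(3t)·(-1,2)), X_2 = e^(3t)(sin(3t)·(0,-1) - cos(3t)·(-1,2)).
General solution: c_1X_1 + c_2X_2.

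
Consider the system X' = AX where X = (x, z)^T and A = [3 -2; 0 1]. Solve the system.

Coefficient matrix A = [[3, -2], [0, 1]].
Characteristic polynomial det(A - λI) = λ^2 - 4λ + 3 = 0.
Eigenvalues λ = 3, 1.
For λ=3: (A-λI) row 1 is [0, -2], so an eigenvector is (-1, 0).
For λ=1: (A-λI) row 1 is [2, -2], so an eigenvector is (1, 1).
General solution: K_1e^(3t)(-1,0) + K_2e^(t)(1,1).

x(t) = -K_1e^(3t) + K_2e^(t), z(t) = K_2e^(t)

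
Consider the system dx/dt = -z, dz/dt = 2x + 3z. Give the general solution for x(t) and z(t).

x(t) = C_1e^(t) - C_2e^(2t), z(t) = -C_1e^(t) + 2C_2e^(2t)

Coefficient matrix A = [[0, -1], [2, 3]].
Characteristic polynomial det(A - λI) = λ^2 - 3λ + 2 = 0.
Eigenvalues λ = 1, 2.
For λ=1: (A-λI) row 1 is [-1, -1], so an eigenvector is (1, -1).
For λ=2: (A-λI) row 1 is [-2, -1], so an eigenvector is (-1, 2).
General solution: C_1e^(t)(1,-1) + C_2e^(2t)(-1,2).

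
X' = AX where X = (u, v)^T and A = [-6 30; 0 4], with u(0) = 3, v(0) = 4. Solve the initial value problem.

u(t) = 12e^(4t) - 9e^(-6t), v(t) = 4e^(4t)

Coefficient matrix A = [[-6, 30], [0, 4]].
Characteristic polynomial det(A - λI) = λ^2 + 2λ - 24 = 0.
Eigenvalues λ = 4, -6.
For λ=4: (A-λI) row 1 is [-10, 30], so an eigenvector is (3, 1).
For λ=-6: (A-λI) row 1 is [0, 30], so an eigenvector is (1, 0).
General solution: K_1e^(4t)(3,1) + K_2e^(-6t)(1,0).
Applying u(0)=3, v(0)=4 gives K_1=4, K_2=-9.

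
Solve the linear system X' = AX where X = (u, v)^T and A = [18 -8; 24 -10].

Coefficient matrix A = [[18, -8], [24, -10]].
Characteristic polynomial det(A - λI) = λ^2 - 8λ + 12 = 0.
Eigenvalues λ = 6, 2.
For λ=6: (A-λI) row 1 is [12, -8], so an eigenvector is (-2, -3).
For λ=2: (A-λI) row 1 is [16, -8], so an eigenvector is (-1, -2).
General solution: c_1e^(6t)(-2,-3) + c_2e^(2t)(-1,-2).

u(t) = -2c_1e^(6t) - c_2e^(2t), v(t) = -3c_1e^(6t) - 2c_2e^(2t)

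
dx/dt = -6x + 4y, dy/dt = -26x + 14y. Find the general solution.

x(t) = -C_1e^(4t)sin(2t) + C_1e^(4t)cos(2t) + C_2e^(4t)sin(2t) + C_2e^(4t)cos(2t), y(t) = -3C_1e^(4t)sin(2t) + 2C_1e^(4t)cos(2t) + 2C_2e^(4t)sin(2t) + 3C_2e^(4t)cos(2t)

Coefficient matrix A = [[-6, 4], [-26, 14]].
Characteristic polynomial det(A - λI) = λ^2 - 8λ + 20 = 0.
Eigenvalues λ = 4 ± 2i (complex conjugate pair).
For λ=4+2i: an eigenvector is (1,2) - i(-1,-3) = (1 + i, 2 + 3i).
A real fundamental pair from Re and Im of e^((4+2i)t)v: X_1 = e^(4t)(cos(2t)·(1,2) + sin(2t)·(-1,-3)), X_2 = e^(4t)(sin(2t)·(1,2) - cos(2t)·(-1,-3)).
General solution: C_1X_1 + C_2X_2.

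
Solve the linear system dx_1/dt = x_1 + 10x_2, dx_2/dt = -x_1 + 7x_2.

x_1(t) = 3C_1e^(4t)sin(t) - C_1e^(4t)cos(t) - C_2e^(4t)sin(t) - 3C_2e^(4t)cos(t), x_2(t) = C_1e^(4t)sin(t) - C_2e^(4t)cos(t)

Coefficient matrix A = [[1, 10], [-1, 7]].
Characteristic polynomial det(A - λI) = λ^2 - 8λ + 17 = 0.
Eigenvalues λ = 4 ± i (complex conjugate pair).
For λ=4+i: an eigenvector is (-1,0) - i(3,1) = (-1 - 3i, 0 - i).
A real fundamental pair from Re and Im of e^((4+i)t)v: X_1 = e^(4t)(cos(t)·(-1,0) + sin(t)·(3,1)), X_2 = e^(4t)(sin(t)·(-1,0) - cos(t)·(3,1)).
General solution: C_1X_1 + C_2X_2.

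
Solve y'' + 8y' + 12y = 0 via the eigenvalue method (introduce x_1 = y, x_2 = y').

Let x_1 = y, x_2 = y'. Then x_1' = x_2 and x_2' = -12x_1 - 8x_2.
A = [[0,1],[-12,-8]]; det(A-λI) = λ^2 + 8λ + 12.
Eigenvalues λ = -6, -2 with eigenvectors (1,-6), (1,-2).

y(t) = c_1e^(-6t) + c_2e^(-2t)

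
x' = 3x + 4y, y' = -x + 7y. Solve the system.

x(t) = 2K_1e^(5t) + 2K_2te^(5t) - K_2e^(5t), y(t) = K_1e^(5t) + K_2te^(5t)

Coefficient matrix A = [[3, 4], [-1, 7]].
Characteristic polynomial det(A - λI) = λ^2 - 10λ + 25 = 0.
Single eigenvalue λ = 5 with algebraic multiplicity 2.
Eigenvector v = (2,1); generalized eigenvector w with (A-λI)w=v is (-1,0).
General solution: e^(5t)[K_1·v + K_2·(t·v + w)].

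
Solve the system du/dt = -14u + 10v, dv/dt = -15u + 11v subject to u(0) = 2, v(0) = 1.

u(t) = -2e^(t) + 4e^(-4t), v(t) = -3e^(t) + 4e^(-4t)

Coefficient matrix A = [[-14, 10], [-15, 11]].
Characteristic polynomial det(A - λI) = λ^2 + 3λ - 4 = 0.
Eigenvalues λ = -4, 1.
For λ=-4: (A-λI) row 1 is [-10, 10], so an eigenvector is (-1, -1).
For λ=1: (A-λI) row 1 is [-15, 10], so an eigenvector is (-2, -3).
General solution: K_1e^(-4t)(-1,-1) + K_2e^(t)(-2,-3).
Applying u(0)=2, v(0)=1 gives K_1=-4, K_2=1.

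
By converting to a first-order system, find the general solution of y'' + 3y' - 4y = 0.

y(t) = K_1e^(-4t) + K_2e^(t)

Let x_1 = y, x_2 = y'. Then x_1' = x_2 and x_2' = 4x_1 - 3x_2.
A = [[0,1],[4,-3]]; det(A-λI) = λ^2 + 3λ - 4.
Eigenvalues λ = -4, 1 with eigenvectors (1,-4), (1,1).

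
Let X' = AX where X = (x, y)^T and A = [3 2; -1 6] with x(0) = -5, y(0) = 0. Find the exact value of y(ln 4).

3840

A = [[3,2],[-1,6]]; eigenvalues λ = 4, 5.
Eigenvectors: (-2,-1) for λ=4, (1,1) for λ=5.
From the initial condition, c_1 = 5, c_2 = 5.
y(ln 4) = (5)(4^4)(-1) + (5)(4^5)(1) = 3840.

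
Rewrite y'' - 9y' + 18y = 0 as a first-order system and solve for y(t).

y(t) = K_1e^(3t) + K_2e^(6t)

Let x_1 = y, x_2 = y'. Then x_1' = x_2 and x_2' = -18x_1 + 9x_2.
A = [[0,1],[-18,9]]; det(A-λI) = λ^2 - 9λ + 18.
Eigenvalues λ = 3, 6 with eigenvectors (1,3), (1,6).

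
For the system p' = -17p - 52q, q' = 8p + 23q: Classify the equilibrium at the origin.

unstable spiral

A = [[-17,-52],[8,23]]; det(A-λI) = λ^2 - 6λ + 25.
λ = 3 ± 4i: positive real part.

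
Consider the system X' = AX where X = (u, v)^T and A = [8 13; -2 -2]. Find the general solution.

Coefficient matrix A = [[8, 13], [-2, -2]].
Characteristic polynomial det(A - λI) = λ^2 - 6λ + 10 = 0.
Eigenvalues λ = 3 ± i (complex conjugate pair).
For λ=3+i: an eigenvector is (-3,1) - i(-2,1) = (-3 + 2i, 1 - i).
A real fundamental pair from Re and Im of e^((3+i)t)v: X_1 = e^(3t)(cos(t)·(-3,1) + sin(t)·(-2,1)), X_2 = e^(3t)(sin(t)·(-3,1) - cos(t)·(-2,1)).
General solution: K_1X_1 + K_2X_2.

u(t) = -2K_1e^(3t)sin(t) - 3K_1e^(3t)cos(t) - 3K_2e^(3t)sin(t) + 2K_2e^(3t)cos(t), v(t) = K_1e^(3t)sin(t) + K_1e^(3t)cos(t) + K_2e^(3t)sin(t) - K_2e^(3t)cos(t)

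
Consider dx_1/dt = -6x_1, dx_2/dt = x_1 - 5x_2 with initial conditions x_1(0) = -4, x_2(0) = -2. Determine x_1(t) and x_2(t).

Coefficient matrix A = [[-6, 0], [1, -5]].
Characteristic polynomial det(A - λI) = λ^2 + 11λ + 30 = 0.
Eigenvalues λ = -6, -5.
For λ=-6: (A-λI) row 2 is [1, 1], so an eigenvector is (-1, 1).
For λ=-5: (A-λI) row 1 is [-1, 0], so an eigenvector is (0, -1).
General solution: K_1e^(-6t)(-1,1) + K_2e^(-5t)(0,-1).
Applying x_1(0)=-4, x_2(0)=-2 gives K_1=4, K_2=6.

x_1(t) = -4e^(-6t), x_2(t) = -6e^(-5t) + 4e^(-6t)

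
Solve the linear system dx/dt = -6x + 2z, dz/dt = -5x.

x(t) = c_1e^(-3t)sin(t) - c_1e^(-3t)cos(t) - c_2e^(-3t)sin(t) - c_2e^(-3t)cos(t), z(t) = 2c_1e^(-3t)sin(t) - c_1e^(-3t)cos(t) - c_2e^(-3t)sin(t) - 2c_2e^(-3t)cos(t)

Coefficient matrix A = [[-6, 2], [-5, 0]].
Characteristic polynomial det(A - λI) = λ^2 + 6λ + 10 = 0.
Eigenvalues λ = -3 ± i (complex conjugate pair).
For λ=-3+i: an eigenvector is (-1,-1) - i(1,2) = (-1 - i, -1 - 2i).
A real fundamental pair from Re and Im of e^((-3+i)t)v: X_1 = e^(-3t)(cos(t)·(-1,-1) + sin(t)·(1,2)), X_2 = e^(-3t)(sin(t)·(-1,-1) - cos(t)·(1,2)).
General solution: c_1X_1 + c_2X_2.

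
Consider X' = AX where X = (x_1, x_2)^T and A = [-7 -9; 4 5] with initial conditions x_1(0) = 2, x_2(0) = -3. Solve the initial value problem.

Coefficient matrix A = [[-7, -9], [4, 5]].
Characteristic polynomial det(A - λI) = λ^2 + 2λ + 1 = 0.
Single eigenvalue λ = -1 with algebraic multiplicity 2.
Eigenvector v = (-3,2); generalized eigenvector w with (A-λI)w=v is (2,-1).
General solution: e^(-t)[K_1·v + K_2·(t·v + w)].
Applying x_1(0)=2, x_2(0)=-3 gives K_1=-4, K_2=-5.

x_1(t) = 15te^(-t) + 2e^(-t), x_2(t) = -10te^(-t) - 3e^(-t)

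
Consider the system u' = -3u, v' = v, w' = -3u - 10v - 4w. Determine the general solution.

u(t) = -K_3e^(-3t), v(t) = K_2e^(t), w(t) = K_1e^(-4t) - 2K_2e^(t) + 3K_3e^(-3t)

Coefficient matrix A = [[-3, 0, 0], [0, 1, 0], [-3, -10, -4]].
det(A - λI) = 0 gives eigenvalues λ = -4, 1, -3.
For λ=-4: eigenvector (0,0,1).
For λ=1: eigenvector (0,1,-2).
For λ=-3: eigenvector (-1,0,3).
General solution: K_1e^(-4t)(0,0,1) + K_2e^(t)(0,1,-2) + K_3e^(-3t)(-1,0,3).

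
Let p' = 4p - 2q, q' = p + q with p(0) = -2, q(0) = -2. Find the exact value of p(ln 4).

A = [[4,-2],[1,1]]; eigenvalues λ = 3, 2.
Eigenvectors: (-2,-1) for λ=3, (1,1) for λ=2.
From the initial condition, c_1 = 0, c_2 = -2.
p(ln 4) = (0)(4^3)(-2) + (-2)(4^2)(1) = -32.

-32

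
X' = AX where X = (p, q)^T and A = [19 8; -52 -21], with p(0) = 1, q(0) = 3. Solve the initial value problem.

p(t) = 11e^(-t)sin(4t) + e^(-t)cos(4t), q(t) = -28e^(-t)sin(4t) + 3e^(-t)cos(4t)

Coefficient matrix A = [[19, 8], [-52, -21]].
Characteristic polynomial det(A - λI) = λ^2 + 2λ + 17 = 0.
Eigenvalues λ = -1 ± 4i (complex conjugate pair).
For λ=-1+4i: an eigenvector is (-1,3) - i(1,-2) = (-1 - i, 3 + 2i).
A real fundamental pair from Re and Im of e^((-1+4i)t)v: X_1 = e^(-t)(cos(4t)·(-1,3) + sin(4t)·(1,-2)), X_2 = e^(-t)(sin(4t)·(-1,3) - cos(4t)·(1,-2)).
General solution: C_1X_1 + C_2X_2.
Applying p(0)=1, q(0)=3 gives C_1=5, C_2=-6.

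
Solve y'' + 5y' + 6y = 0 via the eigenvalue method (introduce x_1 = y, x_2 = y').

y(t) = K_1e^(-2t) + K_2e^(-3t)

Let x_1 = y, x_2 = y'. Then x_1' = x_2 and x_2' = -6x_1 - 5x_2.
A = [[0,1],[-6,-5]]; det(A-λI) = λ^2 + 5λ + 6.
Eigenvalues λ = -2, -3 with eigenvectors (1,-2), (1,-3).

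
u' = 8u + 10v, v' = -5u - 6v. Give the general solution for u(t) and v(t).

Coefficient matrix A = [[8, 10], [-5, -6]].
Characteristic polynomial det(A - λI) = λ^2 - 2λ + 2 = 0.
Eigenvalues λ = 1 ± i (complex conjugate pair).
For λ=1+i: an eigenvector is (1,-1) - i(-3,2) = (1 + 3i, -1 - 2i).
A real fundamental pair from Re and Im of e^((1+i)t)v: X_1 = e^(t)(cos(t)·(1,-1) + sin(t)·(-3,2)), X_2 = e^(t)(sin(t)·(1,-1) - cos(t)·(-3,2)).
General solution: c_1X_1 + c_2X_2.

u(t) = -3c_1e^(t)sin(t) + c_1e^(t)cos(t) + c_2e^(t)sin(t) + 3c_2e^(t)cos(t), v(t) = 2c_1e^(t)sin(t) - c_1e^(t)cos(t) - c_2e^(t)sin(t) - 2c_2e^(t)cos(t)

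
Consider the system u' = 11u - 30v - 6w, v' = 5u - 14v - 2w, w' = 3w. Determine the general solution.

u(t) = -2C_1e^(-4t) + 3C_2e^(t) - 3C_3e^(3t), v(t) = -C_1e^(-4t) + C_2e^(t) - C_3e^(3t), w(t) = C_3e^(3t)

Coefficient matrix A = [[11, -30, -6], [5, -14, -2], [0, 0, 3]].
det(A - λI) = 0 gives eigenvalues λ = -4, 1, 3.
For λ=-4: eigenvector (-2,-1,0).
For λ=1: eigenvector (3,1,0).
For λ=3: eigenvector (-3,-1,1).
General solution: C_1e^(-4t)(-2,-1,0) + C_2e^(t)(3,1,0) + C_3e^(3t)(-3,-1,1).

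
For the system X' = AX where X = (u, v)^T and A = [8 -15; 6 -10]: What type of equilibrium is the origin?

stable spiral

A = [[8,-15],[6,-10]]; det(A-λI) = λ^2 + 2λ + 10.
λ = -1 ± 3i: negative real part.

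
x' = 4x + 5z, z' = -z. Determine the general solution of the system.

Coefficient matrix A = [[4, 5], [0, -1]].
Characteristic polynomial det(A - λI) = λ^2 - 3λ - 4 = 0.
Eigenvalues λ = 4, -1.
For λ=4: (A-λI) row 1 is [0, 5], so an eigenvector is (-1, 0).
For λ=-1: (A-λI) row 1 is [5, 5], so an eigenvector is (-1, 1).
General solution: c_1e^(4t)(-1,0) + c_2e^(-t)(-1,1).

x(t) = -c_1e^(4t) - c_2e^(-t), z(t) = c_2e^(-t)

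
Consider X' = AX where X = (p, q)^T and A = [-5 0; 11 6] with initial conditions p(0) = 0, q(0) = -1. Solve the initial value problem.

p(t) = 0, q(t) = -e^(6t)

Coefficient matrix A = [[-5, 0], [11, 6]].
Characteristic polynomial det(A - λI) = λ^2 - λ - 30 = 0.
Eigenvalues λ = 6, -5.
For λ=6: (A-λI) row 1 is [-11, 0], so an eigenvector is (0, -1).
For λ=-5: (A-λI) row 2 is [11, 11], so an eigenvector is (1, -1).
General solution: K_1e^(6t)(0,-1) + K_2e^(-5t)(1,-1).
Applying p(0)=0, q(0)=-1 gives K_1=1, K_2=0.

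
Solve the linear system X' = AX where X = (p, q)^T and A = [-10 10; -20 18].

p(t) = 2C_1e^(4t)sin(2t) - C_1e^(4t)cos(2t) - C_2e^(4t)sin(2t) - 2C_2e^(4t)cos(2t), q(t) = 3C_1e^(4t)sin(2t) - C_1e^(4t)cos(2t) - C_2e^(4t)sin(2t) - 3C_2e^(4t)cos(2t)

Coefficient matrix A = [[-10, 10], [-20, 18]].
Characteristic polynomial det(A - λI) = λ^2 - 8λ + 20 = 0.
Eigenvalues λ = 4 ± 2i (complex conjugate pair).
For λ=4+2i: an eigenvector is (-1,-1) - i(2,3) = (-1 - 2i, -1 - 3i).
A real fundamental pair from Re and Im of e^((4+2i)t)v: X_1 = e^(4t)(cos(2t)·(-1,-1) + sin(2t)·(2,3)), X_2 = e^(4t)(sin(2t)·(-1,-1) - cos(2t)·(2,3)).
General solution: C_1X_1 + C_2X_2.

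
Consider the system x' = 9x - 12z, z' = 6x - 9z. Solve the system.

Coefficient matrix A = [[9, -12], [6, -9]].
Characteristic polynomial det(A - λI) = λ^2 - 9 = 0.
Eigenvalues λ = -3, 3.
For λ=-3: (A-λI) row 1 is [12, -12], so an eigenvector is (-1, -1).
For λ=3: (A-λI) row 1 is [6, -12], so an eigenvector is (-2, -1).
General solution: K_1e^(-3t)(-1,-1) + K_2e^(3t)(-2,-1).

x(t) = -K_1e^(-3t) - 2K_2e^(3t), z(t) = -K_1e^(-3t) - K_2e^(3t)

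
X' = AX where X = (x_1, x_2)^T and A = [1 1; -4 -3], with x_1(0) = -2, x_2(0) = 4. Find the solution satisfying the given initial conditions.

x_1(t) = -2e^(-t), x_2(t) = 4e^(-t)

Coefficient matrix A = [[1, 1], [-4, -3]].
Characteristic polynomial det(A - λI) = λ^2 + 2λ + 1 = 0.
Single eigenvalue λ = -1 with algebraic multiplicity 2.
Eigenvector v = (1,-2); generalized eigenvector w with (A-λI)w=v is (2,-3).
General solution: e^(-t)[C_1·v + C_2·(t·v + w)].
Applying x_1(0)=-2, x_2(0)=4 gives C_1=-2, C_2=0.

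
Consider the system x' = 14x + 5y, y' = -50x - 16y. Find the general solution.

x(t) = -c_1e^(-t)sin(5t) + c_2e^(-t)cos(5t), y(t) = 3c_1e^(-t)sin(5t) - c_1e^(-t)cos(5t) - c_2e^(-t)sin(5t) - 3c_2e^(-t)cos(5t)

Coefficient matrix A = [[14, 5], [-50, -16]].
Characteristic polynomial det(A - λI) = λ^2 + 2λ + 26 = 0.
Eigenvalues λ = -1 ± 5i (complex conjugate pair).
For λ=-1+5i: an eigenvector is (0,-1) - i(-1,3) = (0 + i, -1 - 3i).
A real fundamental pair from Re and Im of e^((-1+5i)t)v: X_1 = e^(-t)(cos(5t)·(0,-1) + sin(5t)·(-1,3)), X_2 = e^(-t)(sin(5t)·(0,-1) - cos(5t)·(-1,3)).
General solution: c_1X_1 + c_2X_2.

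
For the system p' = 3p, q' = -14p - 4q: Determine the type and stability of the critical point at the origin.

saddle

A = [[3,0],[-14,-4]]; det(A-λI) = λ^2 + λ - 12.
λ = 3, -4: opposite signs.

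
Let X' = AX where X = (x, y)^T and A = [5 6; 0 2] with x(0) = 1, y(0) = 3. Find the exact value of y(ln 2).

A = [[5,6],[0,2]]; eigenvalues λ = 5, 2.
Eigenvectors: (-1,0) for λ=5, (-2,1) for λ=2.
From the initial condition, c_1 = -7, c_2 = 3.
y(ln 2) = (-7)(2^5)(0) + (3)(2^2)(1) = 12.

12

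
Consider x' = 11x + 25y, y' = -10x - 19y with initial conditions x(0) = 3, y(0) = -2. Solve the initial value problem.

x(t) = -e^(-4t)sin(5t) + 3e^(-4t)cos(5t), y(t) = -2e^(-4t)cos(5t)

Coefficient matrix A = [[11, 25], [-10, -19]].
Characteristic polynomial det(A - λI) = λ^2 + 8λ + 41 = 0.
Eigenvalues λ = -4 ± 5i (complex conjugate pair).
For λ=-4+5i: an eigenvector is (1,-1) - i(-2,1) = (1 + 2i, -1 - i).
A real fundamental pair from Re and Im of e^((-4+5i)t)v: X_1 = e^(-4t)(cos(5t)·(1,-1) + sin(5t)·(-2,1)), X_2 = e^(-4t)(sin(5t)·(1,-1) - cos(5t)·(-2,1)).
General solution: C_1X_1 + C_2X_2.
Applying x(0)=3, y(0)=-2 gives C_1=1, C_2=1.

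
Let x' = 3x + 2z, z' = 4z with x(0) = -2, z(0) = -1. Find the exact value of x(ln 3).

A = [[3,2],[0,4]]; eigenvalues λ = 3, 4.
Eigenvectors: (-1,0) for λ=3, (2,1) for λ=4.
From the initial condition, c_1 = 0, c_2 = -1.
x(ln 3) = (0)(3^3)(-1) + (-1)(3^4)(2) = -162.

-162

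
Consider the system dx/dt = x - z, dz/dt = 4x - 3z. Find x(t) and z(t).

x(t) = -c_1e^(-t) - c_2te^(-t) - c_2e^(-t), z(t) = -2c_1e^(-t) - 2c_2te^(-t) - c_2e^(-t)

Coefficient matrix A = [[1, -1], [4, -3]].
Characteristic polynomial det(A - λI) = λ^2 + 2λ + 1 = 0.
Single eigenvalue λ = -1 with algebraic multiplicity 2.
Eigenvector v = (-1,-2); generalized eigenvector w with (A-λI)w=v is (-1,-1).
General solution: e^(-t)[c_1·v + c_2·(t·v + w)].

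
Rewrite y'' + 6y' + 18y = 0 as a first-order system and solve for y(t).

y(t) = K_1e^(-3t)cos(3t) + K_2e^(-3t)sin(3t)

Let x_1 = y, x_2 = y'. Then x_1' = x_2 and x_2' = -18x_1 - 6x_2.
A = [[0,1],[-18,-6]]; det(A-λI) = λ^2 + 6λ + 18.
Eigenvalues λ = -3 ± 3i.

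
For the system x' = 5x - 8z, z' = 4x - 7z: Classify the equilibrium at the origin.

A = [[5,-8],[4,-7]]; det(A-λI) = λ^2 + 2λ - 3.
λ = -3, 1: opposite signs.

saddle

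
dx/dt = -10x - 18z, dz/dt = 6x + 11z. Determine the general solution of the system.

Coefficient matrix A = [[-10, -18], [6, 11]].
Characteristic polynomial det(A - λI) = λ^2 - λ - 2 = 0.
Eigenvalues λ = -1, 2.
For λ=-1: (A-λI) row 1 is [-9, -18], so an eigenvector is (2, -1).
For λ=2: (A-λI) row 1 is [-12, -18], so an eigenvector is (-3, 2).
General solution: K_1e^(-t)(2,-1) + K_2e^(2t)(-3,2).

x(t) = 2K_1e^(-t) - 3K_2e^(2t), z(t) = -K_1e^(-t) + 2K_2e^(2t)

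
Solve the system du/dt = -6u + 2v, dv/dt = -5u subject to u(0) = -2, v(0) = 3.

Coefficient matrix A = [[-6, 2], [-5, 0]].
Characteristic polynomial det(A - λI) = λ^2 + 6λ + 10 = 0.
Eigenvalues λ = -3 ± i (complex conjugate pair).
For λ=-3+i: an eigenvector is (1,1) - i(-1,-2) = (1 + i, 1 + 2i).
A real fundamental pair from Re and Im of e^((-3+i)t)v: X_1 = e^(-3t)(cos(t)·(1,1) + sin(t)·(-1,-2)), X_2 = e^(-3t)(sin(t)·(1,1) - cos(t)·(-1,-2)).
General solution: C_1X_1 + C_2X_2.
Applying u(0)=-2, v(0)=3 gives C_1=-7, C_2=5.

u(t) = 12e^(-3t)sin(t) - 2e^(-3t)cos(t), v(t) = 19e^(-3t)sin(t) + 3e^(-3t)cos(t)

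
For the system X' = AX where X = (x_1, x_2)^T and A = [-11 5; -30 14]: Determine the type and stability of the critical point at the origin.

saddle

A = [[-11,5],[-30,14]]; det(A-λI) = λ^2 - 3λ - 4.
λ = 4, -1: opposite signs.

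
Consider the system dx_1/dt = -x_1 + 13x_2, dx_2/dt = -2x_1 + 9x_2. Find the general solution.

Coefficient matrix A = [[-1, 13], [-2, 9]].
Characteristic polynomial det(A - λI) = λ^2 - 8λ + 17 = 0.
Eigenvalues λ = 4 ± i (complex conjugate pair).
For λ=4+i: an eigenvector is (2,1) - i(3,1) = (2 - 3i, 1 - i).
A real fundamental pair from Re and Im of e^((4+i)t)v: X_1 = e^(4t)(cos(t)·(2,1) + sin(t)·(3,1)), X_2 = e^(4t)(sin(t)·(2,1) - cos(t)·(3,1)).
General solution: C_1X_1 + C_2X_2.

x_1(t) = 3C_1e^(4t)sin(t) + 2C_1e^(4t)cos(t) + 2C_2e^(4t)sin(t) - 3C_2e^(4t)cos(t), x_2(t) = C_1e^(4t)sin(t) + C_1e^(4t)cos(t) + C_2e^(4t)sin(t) - C_2e^(4t)cos(t)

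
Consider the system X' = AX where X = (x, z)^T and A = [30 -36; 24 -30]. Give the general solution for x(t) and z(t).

Coefficient matrix A = [[30, -36], [24, -30]].
Characteristic polynomial det(A - λI) = λ^2 - 36 = 0.
Eigenvalues λ = 6, -6.
For λ=6: (A-λI) row 1 is [24, -36], so an eigenvector is (3, 2).
For λ=-6: (A-λI) row 1 is [36, -36], so an eigenvector is (-1, -1).
General solution: c_1e^(6t)(3,2) + c_2e^(-6t)(-1,-1).

x(t) = 3c_1e^(6t) - c_2e^(-6t), z(t) = 2c_1e^(6t) - c_2e^(-6t)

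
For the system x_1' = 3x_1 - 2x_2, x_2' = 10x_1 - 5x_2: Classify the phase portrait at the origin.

A = [[3,-2],[10,-5]]; det(A-λI) = λ^2 + 2λ + 5.
λ = -1 ± 2i: negative real part.

stable spiral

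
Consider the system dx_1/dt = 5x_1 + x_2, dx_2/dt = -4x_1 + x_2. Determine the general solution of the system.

x_1(t) = K_1e^(3t) + K_2te^(3t) + K_2e^(3t), x_2(t) = -2K_1e^(3t) - 2K_2te^(3t) - K_2e^(3t)

Coefficient matrix A = [[5, 1], [-4, 1]].
Characteristic polynomial det(A - λI) = λ^2 - 6λ + 9 = 0.
Single eigenvalue λ = 3 with algebraic multiplicity 2.
Eigenvector v = (1,-2); generalized eigenvector w with (A-λI)w=v is (1,-1).
General solution: e^(3t)[K_1·v + K_2·(t·v + w)].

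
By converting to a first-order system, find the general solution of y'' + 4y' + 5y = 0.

y(t) = c_1e^(-2t)cos(t) + c_2e^(-2t)sin(t)

Let x_1 = y, x_2 = y'. Then x_1' = x_2 and x_2' = -5x_1 - 4x_2.
A = [[0,1],[-5,-4]]; det(A-λI) = λ^2 + 4λ + 5.
Eigenvalues λ = -2 ± i.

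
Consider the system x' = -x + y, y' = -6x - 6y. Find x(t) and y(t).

Coefficient matrix A = [[-1, 1], [-6, -6]].
Characteristic polynomial det(A - λI) = λ^2 + 7λ + 12 = 0.
Eigenvalues λ = -3, -4.
For λ=-3: (A-λI) row 1 is [2, 1], so an eigenvector is (-1, 2).
For λ=-4: (A-λI) row 1 is [3, 1], so an eigenvector is (1, -3).
General solution: C_1e^(-3t)(-1,2) + C_2e^(-4t)(1,-3).

x(t) = -C_1e^(-3t) + C_2e^(-4t), y(t) = 2C_1e^(-3t) - 3C_2e^(-4t)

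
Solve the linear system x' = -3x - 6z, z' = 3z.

Coefficient matrix A = [[-3, -6], [0, 3]].
Characteristic polynomial det(A - λI) = λ^2 - 9 = 0.
Eigenvalues λ = 3, -3.
For λ=3: (A-λI) row 1 is [-6, -6], so an eigenvector is (1, -1).
For λ=-3: (A-λI) row 1 is [0, -6], so an eigenvector is (1, 0).
General solution: K_1e^(3t)(1,-1) + K_2e^(-3t)(1,0).

x(t) = K_1e^(3t) + K_2e^(-3t), z(t) = -K_1e^(3t)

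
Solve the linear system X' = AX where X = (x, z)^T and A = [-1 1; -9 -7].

Coefficient matrix A = [[-1, 1], [-9, -7]].
Characteristic polynomial det(A - λI) = λ^2 + 8λ + 16 = 0.
Single eigenvalue λ = -4 with algebraic multiplicity 2.
Eigenvector v = (-1,3); generalized eigenvector w with (A-λI)w=v is (0,-1).
General solution: e^(-4t)[K_1·v + K_2·(t·v + w)].

x(t) = -K_1e^(-4t) - K_2te^(-4t), z(t) = 3K_1e^(-4t) + 3K_2te^(-4t) - K_2e^(-4t)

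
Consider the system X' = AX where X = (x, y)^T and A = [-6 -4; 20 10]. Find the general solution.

x(t) = -C_1e^(2t)cos(4t) - C_2e^(2t)sin(4t), y(t) = -C_1e^(2t)sin(4t) + 2C_1e^(2t)cos(4t) + 2C_2e^(2t)sin(4t) + C_2e^(2t)cos(4t)

Coefficient matrix A = [[-6, -4], [20, 10]].
Characteristic polynomial det(A - λI) = λ^2 - 4λ + 20 = 0.
Eigenvalues λ = 2 ± 4i (complex conjugate pair).
For λ=2+4i: an eigenvector is (-1,2) - i(0,-1) = (-1, 2 + i).
A real fundamental pair from Re and Im of e^((2+4i)t)v: X_1 = e^(2t)(cos(4t)·(-1,2) + sin(4t)·(0,-1)), X_2 = e^(2t)(sin(4t)·(-1,2) - cos(4t)·(0,-1)).
General solution: C_1X_1 + C_2X_2.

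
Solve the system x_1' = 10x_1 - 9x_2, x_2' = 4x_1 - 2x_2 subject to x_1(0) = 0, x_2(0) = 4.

Coefficient matrix A = [[10, -9], [4, -2]].
Characteristic polynomial det(A - λI) = λ^2 - 8λ + 16 = 0.
Single eigenvalue λ = 4 with algebraic multiplicity 2.
Eigenvector v = (3,2); generalized eigenvector w with (A-λI)w=v is (-1,-1).
General solution: e^(4t)[C_1·v + C_2·(t·v + w)].
Applying x_1(0)=0, x_2(0)=4 gives C_1=-4, C_2=-12.

x_1(t) = -36te^(4t), x_2(t) = -24te^(4t) + 4e^(4t)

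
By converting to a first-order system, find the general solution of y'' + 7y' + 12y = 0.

y(t) = C_1e^(-3t) + C_2e^(-4t)

Let x_1 = y, x_2 = y'. Then x_1' = x_2 and x_2' = -12x_1 - 7x_2.
A = [[0,1],[-12,-7]]; det(A-λI) = λ^2 + 7λ + 12.
Eigenvalues λ = -3, -4 with eigenvectors (1,-3), (1,-4).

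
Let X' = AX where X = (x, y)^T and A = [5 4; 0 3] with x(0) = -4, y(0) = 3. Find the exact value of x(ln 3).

324

A = [[5,4],[0,3]]; eigenvalues λ = 5, 3.
Eigenvectors: (1,0) for λ=5, (2,-1) for λ=3.
From the initial condition, c_1 = 2, c_2 = -3.
x(ln 3) = (2)(3^5)(1) + (-3)(3^3)(2) = 324.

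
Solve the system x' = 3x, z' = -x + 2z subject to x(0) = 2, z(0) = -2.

Coefficient matrix A = [[3, 0], [-1, 2]].
Characteristic polynomial det(A - λI) = λ^2 - 5λ + 6 = 0.
Eigenvalues λ = 3, 2.
For λ=3: (A-λI) row 2 is [-1, -1], so an eigenvector is (-1, 1).
For λ=2: (A-λI) row 1 is [1, 0], so an eigenvector is (0, -1).
General solution: c_1e^(3t)(-1,1) + c_2e^(2t)(0,-1).
Applying x(0)=2, z(0)=-2 gives c_1=-2, c_2=0.

x(t) = 2e^(3t), z(t) = -2e^(3t)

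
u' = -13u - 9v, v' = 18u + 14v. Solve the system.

Coefficient matrix A = [[-13, -9], [18, 14]].
Characteristic polynomial det(A - λI) = λ^2 - λ - 20 = 0.
Eigenvalues λ = -4, 5.
For λ=-4: (A-λI) row 1 is [-9, -9], so an eigenvector is (1, -1).
For λ=5: (A-λI) row 1 is [-18, -9], so an eigenvector is (-1, 2).
General solution: K_1e^(-4t)(1,-1) + K_2e^(5t)(-1,2).

u(t) = K_1e^(-4t) - K_2e^(5t), v(t) = -K_1e^(-4t) + 2K_2e^(5t)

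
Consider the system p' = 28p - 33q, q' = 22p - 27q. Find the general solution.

p(t) = -c_1e^(-5t) + 3c_2e^(6t), q(t) = -c_1e^(-5t) + 2c_2e^(6t)

Coefficient matrix A = [[28, -33], [22, -27]].
Characteristic polynomial det(A - λI) = λ^2 - λ - 30 = 0.
Eigenvalues λ = -5, 6.
For λ=-5: (A-λI) row 1 is [33, -33], so an eigenvector is (-1, -1).
For λ=6: (A-λI) row 1 is [22, -33], so an eigenvector is (3, 2).
General solution: c_1e^(-5t)(-1,-1) + c_2e^(6t)(3,2).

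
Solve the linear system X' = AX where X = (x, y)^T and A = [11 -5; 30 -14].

Coefficient matrix A = [[11, -5], [30, -14]].
Characteristic polynomial det(A - λI) = λ^2 + 3λ - 4 = 0.
Eigenvalues λ = 1, -4.
For λ=1: (A-λI) row 1 is [10, -5], so an eigenvector is (-1, -2).
For λ=-4: (A-λI) row 1 is [15, -5], so an eigenvector is (1, 3).
General solution: K_1e^(t)(-1,-2) + K_2e^(-4t)(1,3).

x(t) = -K_1e^(t) + K_2e^(-4t), y(t) = -2K_1e^(t) + 3K_2e^(-4t)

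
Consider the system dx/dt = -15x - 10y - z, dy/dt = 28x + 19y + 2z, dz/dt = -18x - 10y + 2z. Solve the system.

Coefficient matrix A = [[-15, -10, -1], [28, 19, 2], [-18, -10, 2]].
det(A - λI) = 0 gives eigenvalues λ = 4, 3, -1.
For λ=4: eigenvector (1,-2,1).
For λ=3: eigenvector (1,-2,2).
For λ=-1: eigenvector (2,-3,2).
General solution: C_1e^(4t)(1,-2,1) + C_2e^(3t)(1,-2,2) + C_3e^(-t)(2,-3,2).

x(t) = C_1e^(4t) + C_2e^(3t) + 2C_3e^(-t), y(t) = -2C_1e^(4t) - 2C_2e^(3t) - 3C_3e^(-t), z(t) = C_1e^(4t) + 2C_2e^(3t) + 2C_3e^(-t)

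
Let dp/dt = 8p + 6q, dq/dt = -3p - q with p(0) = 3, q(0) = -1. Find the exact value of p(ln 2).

124

A = [[8,6],[-3,-1]]; eigenvalues λ = 5, 2.
Eigenvectors: (-2,1) for λ=5, (1,-1) for λ=2.
From the initial condition, c_1 = -2, c_2 = -1.
p(ln 2) = (-2)(2^5)(-2) + (-1)(2^2)(1) = 124.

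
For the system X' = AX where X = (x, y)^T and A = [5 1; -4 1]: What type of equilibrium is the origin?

A = [[5,1],[-4,1]]; det(A-λI) = λ^2 - 6λ + 9.
repeated λ = 3 with a single eigenvector.

unstable improper node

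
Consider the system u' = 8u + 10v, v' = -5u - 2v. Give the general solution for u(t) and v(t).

Coefficient matrix A = [[8, 10], [-5, -2]].
Characteristic polynomial det(A - λI) = λ^2 - 6λ + 34 = 0.
Eigenvalues λ = 3 ± 5i (complex conjugate pair).
For λ=3+5i: an eigenvector is (-1,1) - i(1,0) = (-1 - i, 1).
A real fundamental pair from Re and Im of e^((3+5i)t)v: X_1 = e^(3t)(cos(5t)·(-1,1) + sin(5t)·(1,0)), X_2 = e^(3t)(sin(5t)·(-1,1) - cos(5t)·(1,0)).
General solution: c_1X_1 + c_2X_2.

u(t) = c_1e^(3t)sin(5t) - c_1e^(3t)cos(5t) - c_2e^(3t)sin(5t) - c_2e^(3t)cos(5t), v(t) = c_1e^(3t)cos(5t) + c_2e^(3t)sin(5t)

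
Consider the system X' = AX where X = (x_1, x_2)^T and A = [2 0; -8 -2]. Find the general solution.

Coefficient matrix A = [[2, 0], [-8, -2]].
Characteristic polynomial det(A - λI) = λ^2 - 4 = 0.
Eigenvalues λ = -2, 2.
For λ=-2: (A-λI) row 1 is [4, 0], so an eigenvector is (0, 1).
For λ=2: (A-λI) row 2 is [-8, -4], so an eigenvector is (-1, 2).
General solution: c_1e^(-2t)(0,1) + c_2e^(2t)(-1,2).

x_1(t) = -c_2e^(2t), x_2(t) = c_1e^(-2t) + 2c_2e^(2t)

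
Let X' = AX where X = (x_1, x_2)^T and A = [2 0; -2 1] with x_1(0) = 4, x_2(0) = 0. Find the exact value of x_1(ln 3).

A = [[2,0],[-2,1]]; eigenvalues λ = 1, 2.
Eigenvectors: (0,1) for λ=1, (1,-2) for λ=2.
From the initial condition, c_1 = 8, c_2 = 4.
x_1(ln 3) = (8)(3^1)(0) + (4)(3^2)(1) = 36.

36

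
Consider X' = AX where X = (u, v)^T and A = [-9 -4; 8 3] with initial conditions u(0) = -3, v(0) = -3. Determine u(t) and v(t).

Coefficient matrix A = [[-9, -4], [8, 3]].
Characteristic polynomial det(A - λI) = λ^2 + 6λ + 5 = 0.
Eigenvalues λ = -5, -1.
For λ=-5: (A-λI) row 1 is [-4, -4], so an eigenvector is (1, -1).
For λ=-1: (A-λI) row 1 is [-8, -4], so an eigenvector is (1, -2).
General solution: c_1e^(-5t)(1,-1) + c_2e^(-t)(1,-2).
Applying u(0)=-3, v(0)=-3 gives c_1=-9, c_2=6.

u(t) = 6e^(-t) - 9e^(-5t), v(t) = -12e^(-t) + 9e^(-5t)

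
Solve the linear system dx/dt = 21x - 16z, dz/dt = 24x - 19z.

Coefficient matrix A = [[21, -16], [24, -19]].
Characteristic polynomial det(A - λI) = λ^2 - 2λ - 15 = 0.
Eigenvalues λ = 5, -3.
For λ=5: (A-λI) row 1 is [16, -16], so an eigenvector is (-1, -1).
For λ=-3: (A-λI) row 1 is [24, -16], so an eigenvector is (2, 3).
General solution: C_1e^(5t)(-1,-1) + C_2e^(-3t)(2,3).

x(t) = -C_1e^(5t) + 2C_2e^(-3t), z(t) = -C_1e^(5t) + 3C_2e^(-3t)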